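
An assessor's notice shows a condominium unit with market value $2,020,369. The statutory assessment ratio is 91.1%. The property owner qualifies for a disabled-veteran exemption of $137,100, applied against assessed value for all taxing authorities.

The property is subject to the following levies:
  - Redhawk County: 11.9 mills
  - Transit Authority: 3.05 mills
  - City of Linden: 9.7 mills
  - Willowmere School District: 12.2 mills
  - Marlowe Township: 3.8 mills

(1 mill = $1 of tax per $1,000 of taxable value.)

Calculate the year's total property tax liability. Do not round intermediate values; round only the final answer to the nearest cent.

Assessed value = $2,020,369 × 0.911 = $1,840,556.159
Taxable value = $1,840,556.159 − $137,100 = $1,703,456.159
Redhawk County: $1,703,456.159 × 0.0119 = $20,271.1282921
Transit Authority: $1,703,456.159 × 0.00305 = $5,195.54128495
City of Linden: $1,703,456.159 × 0.0097 = $16,523.5247423
Willowmere School District: $1,703,456.159 × 0.0122 = $20,782.1651398
Marlowe Township: $1,703,456.159 × 0.0038 = $6,473.1334042
Total = $20,271.1282921 + $5,195.54128495 + $16,523.5247423 + $20,782.1651398 + $6,473.1334042 = $69,245.49286335

$69,245.49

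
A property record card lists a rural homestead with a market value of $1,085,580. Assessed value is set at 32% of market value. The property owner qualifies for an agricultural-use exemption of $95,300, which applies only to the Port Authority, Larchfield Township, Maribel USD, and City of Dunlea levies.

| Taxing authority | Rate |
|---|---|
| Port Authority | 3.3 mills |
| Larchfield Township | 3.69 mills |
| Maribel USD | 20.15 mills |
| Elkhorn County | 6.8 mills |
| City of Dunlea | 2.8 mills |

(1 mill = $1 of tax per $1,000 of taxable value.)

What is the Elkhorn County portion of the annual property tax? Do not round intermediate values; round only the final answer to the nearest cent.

Assessed value = $1,085,580 × 0.32 = $347,385.6
Elkhorn County taxable value = $347,385.6 (exemption does not apply)
Elkhorn County levy = $347,385.6 × 0.0068 = $2,362.22208

$2,362.22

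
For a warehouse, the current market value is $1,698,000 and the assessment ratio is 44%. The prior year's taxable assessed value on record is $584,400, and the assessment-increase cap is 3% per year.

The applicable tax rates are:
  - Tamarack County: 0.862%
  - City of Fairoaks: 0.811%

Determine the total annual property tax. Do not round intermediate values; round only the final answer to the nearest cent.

Uncapped assessed value = $1,698,000 × 0.44 = $747,120
Cap limit = $584,400 × 1.03 = $601,932
Taxable assessed value = min($747,120, $601,932) = $601,932 (cap binds)
Tamarack County: $601,932 × 0.00862 = $5,188.65384
City of Fairoaks: $601,932 × 0.00811 = $4,881.66852
Total = $10,070.32236

$10,070.32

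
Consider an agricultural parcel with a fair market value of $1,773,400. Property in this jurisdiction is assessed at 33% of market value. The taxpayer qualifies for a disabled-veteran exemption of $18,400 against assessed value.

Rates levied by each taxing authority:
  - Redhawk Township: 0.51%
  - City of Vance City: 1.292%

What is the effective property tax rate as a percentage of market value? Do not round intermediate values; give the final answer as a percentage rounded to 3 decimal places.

0.576%

Assessed value = $1,773,400 × 0.33 = $585,222
Taxable value = $585,222 − $18,400 = $566,822
Redhawk Township: $566,822 × 0.0051 = $2,890.7922
City of Vance City: $566,822 × 0.01292 = $7,323.34024
Total tax = $10,214.13244
Effective rate = $10,214.13244 ÷ $1,773,400 = 0.576% of market value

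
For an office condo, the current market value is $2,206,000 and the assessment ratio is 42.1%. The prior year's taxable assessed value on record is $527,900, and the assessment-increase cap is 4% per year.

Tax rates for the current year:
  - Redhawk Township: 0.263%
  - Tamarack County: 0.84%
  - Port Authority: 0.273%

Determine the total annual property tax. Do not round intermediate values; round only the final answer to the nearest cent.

Uncapped assessed value = $2,206,000 × 0.421 = $928,726
Cap limit = $527,900 × 1.04 = $549,016
Taxable assessed value = min($928,726, $549,016) = $549,016 (cap binds)
Redhawk Township: $549,016 × 0.00263 = $1,443.91208
Tamarack County: $549,016 × 0.0084 = $4,611.7344
Port Authority: $549,016 × 0.00273 = $1,498.81368
Total = $7,554.46016

$7,554.46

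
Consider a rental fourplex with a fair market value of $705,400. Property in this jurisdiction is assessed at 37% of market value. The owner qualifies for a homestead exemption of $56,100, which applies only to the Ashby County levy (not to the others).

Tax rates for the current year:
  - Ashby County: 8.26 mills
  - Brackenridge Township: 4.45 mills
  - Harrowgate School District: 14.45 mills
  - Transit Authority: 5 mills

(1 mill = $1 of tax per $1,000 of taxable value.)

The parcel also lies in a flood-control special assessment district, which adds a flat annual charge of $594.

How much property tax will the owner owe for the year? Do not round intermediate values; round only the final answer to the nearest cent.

Assessed value = $705,400 × 0.37 = $260,998
Ashby County: ($260,998 − $56,100) × 0.00826 = $204,898 × 0.00826 = $1,692.45748
Brackenridge Township: $260,998 × 0.00445 = $1,161.4411
Harrowgate School District: $260,998 × 0.01445 = $3,771.4211
Transit Authority: $260,998 × 0.005 = $1,304.99
Levies subtotal = $7,930.30968
Total = $7,930.30968 + $594 = $8,524.30968

$8,524.31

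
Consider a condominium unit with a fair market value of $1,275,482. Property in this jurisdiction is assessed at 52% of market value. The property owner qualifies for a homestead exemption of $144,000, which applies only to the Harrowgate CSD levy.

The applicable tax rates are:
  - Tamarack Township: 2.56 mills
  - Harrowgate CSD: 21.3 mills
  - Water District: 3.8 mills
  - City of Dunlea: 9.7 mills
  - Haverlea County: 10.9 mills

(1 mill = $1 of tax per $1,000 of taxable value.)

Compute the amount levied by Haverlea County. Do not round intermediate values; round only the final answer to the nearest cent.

Assessed value = $1,275,482 × 0.52 = $663,250.64
Haverlea County taxable value = $663,250.64 (exemption does not apply)
Haverlea County levy = $663,250.64 × 0.0109 = $7,229.431976

$7,229.43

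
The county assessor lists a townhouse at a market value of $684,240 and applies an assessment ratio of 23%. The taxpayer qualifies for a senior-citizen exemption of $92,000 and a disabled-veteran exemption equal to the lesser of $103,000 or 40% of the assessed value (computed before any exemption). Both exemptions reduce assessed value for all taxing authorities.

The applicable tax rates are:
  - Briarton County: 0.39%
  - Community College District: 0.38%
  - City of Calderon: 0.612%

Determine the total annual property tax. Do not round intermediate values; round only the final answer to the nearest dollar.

$34

Assessed value = $684,240 × 0.23 = $157,375.2
Disabled-veteran exemption = min($103,000, 40% × $157,375.2) = min($103,000, $62,950.08) = $62,950.08 (percentage binds)
Taxable value = $157,375.2 − $92,000 − $62,950.08 = $2,425.12
Briarton County: $2,425.12 × 0.0039 = $9.457968
Community College District: $2,425.12 × 0.0038 = $9.215456
City of Calderon: $2,425.12 × 0.00612 = $14.8417344
Total = $33.5151584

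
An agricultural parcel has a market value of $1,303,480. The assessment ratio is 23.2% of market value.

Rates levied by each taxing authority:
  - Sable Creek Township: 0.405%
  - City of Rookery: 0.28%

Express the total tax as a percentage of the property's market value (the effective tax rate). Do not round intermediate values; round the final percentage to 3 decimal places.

0.159%

Assessed value = $1,303,480 × 0.232 = $302,407.36
Sable Creek Township: $302,407.36 × 0.00405 = $1,224.749808
City of Rookery: $302,407.36 × 0.0028 = $846.740608
Total tax = $2,071.490416
Effective rate = $2,071.490416 ÷ $1,303,480 = 0.159% of market value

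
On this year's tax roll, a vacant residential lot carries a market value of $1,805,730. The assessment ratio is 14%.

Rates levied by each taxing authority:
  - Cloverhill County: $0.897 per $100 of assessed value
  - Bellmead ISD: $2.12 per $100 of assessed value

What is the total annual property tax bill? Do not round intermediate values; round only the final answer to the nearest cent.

Assessed value = $1,805,730 × 0.14 = $252,802.2
Cloverhill County: $252,802.2 × 0.00897 = $2,267.635734
Bellmead ISD: $252,802.2 × 0.0212 = $5,359.40664
Total = $2,267.635734 + $5,359.40664 = $7,627.042374

$7,627.04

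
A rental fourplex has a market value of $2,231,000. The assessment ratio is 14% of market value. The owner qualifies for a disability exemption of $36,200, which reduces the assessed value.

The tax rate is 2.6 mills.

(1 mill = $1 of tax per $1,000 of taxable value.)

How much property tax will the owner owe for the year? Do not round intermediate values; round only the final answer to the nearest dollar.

$718

Assessed value = $2,231,000 × 0.14 = $312,340
Taxable value = $312,340 − $36,200 = $276,140
Tax = $276,140 × 0.0026 = $717.964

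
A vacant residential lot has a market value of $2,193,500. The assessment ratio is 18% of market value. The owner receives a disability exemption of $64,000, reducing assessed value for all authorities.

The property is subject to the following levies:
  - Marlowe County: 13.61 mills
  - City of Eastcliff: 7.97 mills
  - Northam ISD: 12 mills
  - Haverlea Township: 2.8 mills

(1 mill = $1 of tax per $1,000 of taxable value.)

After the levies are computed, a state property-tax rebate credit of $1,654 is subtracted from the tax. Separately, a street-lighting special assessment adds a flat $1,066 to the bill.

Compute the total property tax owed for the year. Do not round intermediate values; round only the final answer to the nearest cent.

Assessed value = $2,193,500 × 0.18 = $394,830
Taxable value = $394,830 − $64,000 = $330,830
Marlowe County: $330,830 × 0.01361 = $4,502.5963
City of Eastcliff: $330,830 × 0.00797 = $2,636.7151
Northam ISD: $330,830 × 0.012 = $3,969.96
Haverlea Township: $330,830 × 0.0028 = $926.324
Levies subtotal = $12,035.5954
After credit = $12,035.5954 − $1,654 = $10,381.5954
Total = $10,381.5954 + $1,066 = $11,447.5954

$11,447.60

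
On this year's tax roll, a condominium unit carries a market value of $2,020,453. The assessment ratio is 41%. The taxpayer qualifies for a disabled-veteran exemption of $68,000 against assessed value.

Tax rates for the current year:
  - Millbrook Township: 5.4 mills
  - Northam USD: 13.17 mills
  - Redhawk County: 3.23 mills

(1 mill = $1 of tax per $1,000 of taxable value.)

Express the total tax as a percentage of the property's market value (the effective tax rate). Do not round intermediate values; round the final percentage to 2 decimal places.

0.82%

Assessed value = $2,020,453 × 0.41 = $828,385.73
Taxable value = $828,385.73 − $68,000 = $760,385.73
Millbrook Township: $760,385.73 × 0.0054 = $4,106.082942
Northam USD: $760,385.73 × 0.01317 = $10,014.2800641
Redhawk County: $760,385.73 × 0.00323 = $2,456.0459079
Total tax = $16,576.408914
Effective rate = $16,576.408914 ÷ $2,020,453 = 0.82% of market value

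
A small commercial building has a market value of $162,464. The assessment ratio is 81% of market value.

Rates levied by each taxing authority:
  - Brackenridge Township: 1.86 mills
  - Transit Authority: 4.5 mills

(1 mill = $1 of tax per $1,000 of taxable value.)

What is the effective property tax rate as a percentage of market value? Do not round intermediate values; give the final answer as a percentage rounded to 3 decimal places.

Assessed value = $162,464 × 0.81 = $131,595.84
Brackenridge Township: $131,595.84 × 0.00186 = $244.7682624
Transit Authority: $131,595.84 × 0.0045 = $592.18128
Total tax = $836.9495424
Effective rate = $836.9495424 ÷ $162,464 = 0.515% of market value

0.515%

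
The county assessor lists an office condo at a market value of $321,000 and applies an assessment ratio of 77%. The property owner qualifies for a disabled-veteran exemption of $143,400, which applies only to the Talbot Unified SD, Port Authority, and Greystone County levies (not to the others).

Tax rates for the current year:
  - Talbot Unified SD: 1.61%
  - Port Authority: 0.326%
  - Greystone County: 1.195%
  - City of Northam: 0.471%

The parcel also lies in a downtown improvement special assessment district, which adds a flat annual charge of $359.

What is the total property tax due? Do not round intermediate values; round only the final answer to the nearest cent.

$4,772.21

Assessed value = $321,000 × 0.77 = $247,170
Talbot Unified SD: ($247,170 − $143,400) × 0.0161 = $103,770 × 0.0161 = $1,670.697
Port Authority: ($247,170 − $143,400) × 0.00326 = $103,770 × 0.00326 = $338.2902
Greystone County: ($247,170 − $143,400) × 0.01195 = $103,770 × 0.01195 = $1,240.0515
City of Northam: $247,170 × 0.00471 = $1,164.1707
Levies subtotal = $4,413.2094
Total = $4,413.2094 + $359 = $4,772.2094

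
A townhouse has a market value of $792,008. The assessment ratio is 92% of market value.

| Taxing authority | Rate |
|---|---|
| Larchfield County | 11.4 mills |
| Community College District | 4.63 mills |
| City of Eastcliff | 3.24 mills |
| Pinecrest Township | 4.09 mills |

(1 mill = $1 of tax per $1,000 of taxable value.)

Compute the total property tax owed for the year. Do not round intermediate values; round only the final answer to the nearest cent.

$17,021.20

Assessed value = $792,008 × 0.92 = $728,647.36
Larchfield County: $728,647.36 × 0.0114 = $8,306.579904
Community College District: $728,647.36 × 0.00463 = $3,373.6372768
City of Eastcliff: $728,647.36 × 0.00324 = $2,360.8174464
Pinecrest Township: $728,647.36 × 0.00409 = $2,980.1677024
Total = $8,306.579904 + $3,373.6372768 + $2,360.8174464 + $2,980.1677024 = $17,021.2023296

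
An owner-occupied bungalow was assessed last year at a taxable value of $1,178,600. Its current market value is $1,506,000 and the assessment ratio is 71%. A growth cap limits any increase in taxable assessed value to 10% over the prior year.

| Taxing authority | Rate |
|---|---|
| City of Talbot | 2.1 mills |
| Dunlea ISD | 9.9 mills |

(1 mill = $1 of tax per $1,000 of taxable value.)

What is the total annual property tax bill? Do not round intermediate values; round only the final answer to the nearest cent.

Uncapped assessed value = $1,506,000 × 0.71 = $1,069,260
Cap limit = $1,178,600 × 1.1 = $1,296,460
Taxable assessed value = min($1,069,260, $1,296,460) = $1,069,260 (cap does not bind)
City of Talbot: $1,069,260 × 0.0021 = $2,245.446
Dunlea ISD: $1,069,260 × 0.0099 = $10,585.674
Total = $12,831.12

$12,831.12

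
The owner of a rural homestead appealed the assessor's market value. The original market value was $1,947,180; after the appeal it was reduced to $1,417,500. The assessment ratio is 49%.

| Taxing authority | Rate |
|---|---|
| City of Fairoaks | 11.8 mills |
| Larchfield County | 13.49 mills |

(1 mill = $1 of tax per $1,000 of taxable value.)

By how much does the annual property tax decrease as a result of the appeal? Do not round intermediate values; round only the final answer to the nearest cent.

$6,563.85

Old assessed value = $1,947,180 × 0.49 = $954,118.2
New assessed value = $1,417,500 × 0.49 = $694,575
Combined rate = 0.0118 + 0.01349 = 0.02529
Old tax = $954,118.2 × 0.02529 = $24,129.649278
New tax = $694,575 × 0.02529 = $17,565.80175
Reduction = $24,129.649278 − $17,565.80175 = $6,563.847528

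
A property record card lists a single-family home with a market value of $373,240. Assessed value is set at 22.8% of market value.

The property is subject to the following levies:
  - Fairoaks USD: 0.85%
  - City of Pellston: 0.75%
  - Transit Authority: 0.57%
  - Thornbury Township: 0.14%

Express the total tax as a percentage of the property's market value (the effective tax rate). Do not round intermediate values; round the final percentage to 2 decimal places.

Assessed value = $373,240 × 0.228 = $85,098.72
Fairoaks USD: $85,098.72 × 0.0085 = $723.33912
City of Pellston: $85,098.72 × 0.0075 = $638.2404
Transit Authority: $85,098.72 × 0.0057 = $485.062704
Thornbury Township: $85,098.72 × 0.0014 = $119.138208
Total tax = $1,965.780432
Effective rate = $1,965.780432 ÷ $373,240 = 0.53% of market value

0.53%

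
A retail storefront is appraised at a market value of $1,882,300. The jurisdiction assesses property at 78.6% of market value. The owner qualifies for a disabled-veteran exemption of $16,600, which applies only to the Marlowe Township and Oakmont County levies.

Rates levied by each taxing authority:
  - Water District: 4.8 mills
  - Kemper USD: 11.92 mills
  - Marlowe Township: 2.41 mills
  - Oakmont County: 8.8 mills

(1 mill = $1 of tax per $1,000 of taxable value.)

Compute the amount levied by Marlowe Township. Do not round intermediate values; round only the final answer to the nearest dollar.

Assessed value = $1,882,300 × 0.786 = $1,479,487.8
Marlowe Township taxable value = $1,479,487.8 − $16,600 = $1,462,887.8
Marlowe Township levy = $1,462,887.8 × 0.00241 = $3,525.559598

$3,526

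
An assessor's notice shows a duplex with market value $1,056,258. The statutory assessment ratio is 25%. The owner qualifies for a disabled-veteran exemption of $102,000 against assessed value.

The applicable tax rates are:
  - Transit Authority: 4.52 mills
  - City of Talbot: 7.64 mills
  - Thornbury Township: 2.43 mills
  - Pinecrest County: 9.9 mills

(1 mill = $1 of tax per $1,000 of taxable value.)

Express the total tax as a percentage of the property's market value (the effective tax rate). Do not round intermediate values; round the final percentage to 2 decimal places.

0.38%

Assessed value = $1,056,258 × 0.25 = $264,064.5
Taxable value = $264,064.5 − $102,000 = $162,064.5
Transit Authority: $162,064.5 × 0.00452 = $732.53154
City of Talbot: $162,064.5 × 0.00764 = $1,238.17278
Thornbury Township: $162,064.5 × 0.00243 = $393.816735
Pinecrest County: $162,064.5 × 0.0099 = $1,604.43855
Total tax = $3,968.959605
Effective rate = $3,968.959605 ÷ $1,056,258 = 0.38% of market value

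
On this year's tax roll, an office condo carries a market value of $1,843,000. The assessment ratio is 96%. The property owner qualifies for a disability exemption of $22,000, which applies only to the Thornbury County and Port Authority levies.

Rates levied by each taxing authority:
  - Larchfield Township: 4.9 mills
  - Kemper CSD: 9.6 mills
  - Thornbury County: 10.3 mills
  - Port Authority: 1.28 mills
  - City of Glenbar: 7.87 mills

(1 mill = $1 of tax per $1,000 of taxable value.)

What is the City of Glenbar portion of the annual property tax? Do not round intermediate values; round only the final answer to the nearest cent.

$13,924.23

Assessed value = $1,843,000 × 0.96 = $1,769,280
City of Glenbar taxable value = $1,769,280 (exemption does not apply)
City of Glenbar levy = $1,769,280 × 0.00787 = $13,924.2336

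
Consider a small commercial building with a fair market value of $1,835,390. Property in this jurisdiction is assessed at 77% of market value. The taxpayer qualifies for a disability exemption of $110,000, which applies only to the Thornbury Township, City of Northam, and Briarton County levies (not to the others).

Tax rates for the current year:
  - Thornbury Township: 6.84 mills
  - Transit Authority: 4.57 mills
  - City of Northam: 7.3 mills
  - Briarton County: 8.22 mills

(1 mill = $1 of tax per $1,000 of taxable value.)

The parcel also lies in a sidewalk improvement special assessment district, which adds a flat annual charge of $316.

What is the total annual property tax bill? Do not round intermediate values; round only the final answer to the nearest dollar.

Assessed value = $1,835,390 × 0.77 = $1,413,250.3
Thornbury Township: ($1,413,250.3 − $110,000) × 0.00684 = $1,303,250.3 × 0.00684 = $8,914.232052
Transit Authority: $1,413,250.3 × 0.00457 = $6,458.553871
City of Northam: ($1,413,250.3 − $110,000) × 0.0073 = $1,303,250.3 × 0.0073 = $9,513.72719
Briarton County: ($1,413,250.3 − $110,000) × 0.00822 = $1,303,250.3 × 0.00822 = $10,712.717466
Levies subtotal = $35,599.230579
Total = $35,599.230579 + $316 = $35,915.230579

$35,915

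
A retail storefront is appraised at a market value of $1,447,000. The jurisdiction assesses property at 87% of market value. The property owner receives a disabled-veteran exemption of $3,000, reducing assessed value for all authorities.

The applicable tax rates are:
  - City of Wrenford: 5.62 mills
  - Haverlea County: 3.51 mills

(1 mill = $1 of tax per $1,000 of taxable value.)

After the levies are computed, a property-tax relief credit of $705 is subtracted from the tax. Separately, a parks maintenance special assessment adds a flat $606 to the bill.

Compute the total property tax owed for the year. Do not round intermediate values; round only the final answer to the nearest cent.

Assessed value = $1,447,000 × 0.87 = $1,258,890
Taxable value = $1,258,890 − $3,000 = $1,255,890
City of Wrenford: $1,255,890 × 0.00562 = $7,058.1018
Haverlea County: $1,255,890 × 0.00351 = $4,408.1739
Levies subtotal = $11,466.2757
After credit = $11,466.2757 − $705 = $10,761.2757
Total = $10,761.2757 + $606 = $11,367.2757

$11,367.28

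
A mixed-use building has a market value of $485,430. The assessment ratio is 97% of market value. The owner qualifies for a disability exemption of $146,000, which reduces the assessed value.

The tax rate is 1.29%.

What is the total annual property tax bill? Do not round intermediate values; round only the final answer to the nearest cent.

Assessed value = $485,430 × 0.97 = $470,867.1
Taxable value = $470,867.1 − $146,000 = $324,867.1
Tax = $324,867.1 × 0.0129 = $4,190.78559

$4,190.79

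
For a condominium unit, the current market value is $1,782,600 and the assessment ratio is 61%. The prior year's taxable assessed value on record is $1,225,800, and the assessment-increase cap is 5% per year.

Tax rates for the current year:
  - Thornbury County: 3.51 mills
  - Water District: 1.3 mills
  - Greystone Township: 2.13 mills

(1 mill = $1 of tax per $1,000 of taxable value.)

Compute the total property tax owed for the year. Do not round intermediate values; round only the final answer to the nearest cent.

Uncapped assessed value = $1,782,600 × 0.61 = $1,087,386
Cap limit = $1,225,800 × 1.05 = $1,287,090
Taxable assessed value = min($1,087,386, $1,287,090) = $1,087,386 (cap does not bind)
Thornbury County: $1,087,386 × 0.00351 = $3,816.72486
Water District: $1,087,386 × 0.0013 = $1,413.6018
Greystone Township: $1,087,386 × 0.00213 = $2,316.13218
Total = $7,546.45884

$7,546.46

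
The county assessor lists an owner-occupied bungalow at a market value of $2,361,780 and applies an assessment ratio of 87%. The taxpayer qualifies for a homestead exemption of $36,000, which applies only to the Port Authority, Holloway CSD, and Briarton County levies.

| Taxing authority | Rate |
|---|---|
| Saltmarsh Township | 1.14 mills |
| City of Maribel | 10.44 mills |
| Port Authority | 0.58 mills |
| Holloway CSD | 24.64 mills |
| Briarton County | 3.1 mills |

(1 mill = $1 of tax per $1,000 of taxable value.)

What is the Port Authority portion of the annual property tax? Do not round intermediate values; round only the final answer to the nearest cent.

$1,170.87

Assessed value = $2,361,780 × 0.87 = $2,054,748.6
Port Authority taxable value = $2,054,748.6 − $36,000 = $2,018,748.6
Port Authority levy = $2,018,748.6 × 0.00058 = $1,170.874188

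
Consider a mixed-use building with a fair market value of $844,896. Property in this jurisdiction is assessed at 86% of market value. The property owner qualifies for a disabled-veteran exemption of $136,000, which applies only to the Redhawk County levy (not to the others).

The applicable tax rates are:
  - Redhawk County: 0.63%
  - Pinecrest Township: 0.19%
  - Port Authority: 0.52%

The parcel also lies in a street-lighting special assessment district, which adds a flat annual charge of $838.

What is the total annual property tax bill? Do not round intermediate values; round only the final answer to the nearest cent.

Assessed value = $844,896 × 0.86 = $726,610.56
Redhawk County: ($726,610.56 − $136,000) × 0.0063 = $590,610.56 × 0.0063 = $3,720.846528
Pinecrest Township: $726,610.56 × 0.0019 = $1,380.560064
Port Authority: $726,610.56 × 0.0052 = $3,778.374912
Levies subtotal = $8,879.781504
Total = $8,879.781504 + $838 = $9,717.781504

$9,717.78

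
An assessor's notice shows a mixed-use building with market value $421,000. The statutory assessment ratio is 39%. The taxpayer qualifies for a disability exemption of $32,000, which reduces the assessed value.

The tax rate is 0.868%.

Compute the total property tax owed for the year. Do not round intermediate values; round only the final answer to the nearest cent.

Assessed value = $421,000 × 0.39 = $164,190
Taxable value = $164,190 − $32,000 = $132,190
Tax = $132,190 × 0.00868 = $1,147.4092

$1,147.41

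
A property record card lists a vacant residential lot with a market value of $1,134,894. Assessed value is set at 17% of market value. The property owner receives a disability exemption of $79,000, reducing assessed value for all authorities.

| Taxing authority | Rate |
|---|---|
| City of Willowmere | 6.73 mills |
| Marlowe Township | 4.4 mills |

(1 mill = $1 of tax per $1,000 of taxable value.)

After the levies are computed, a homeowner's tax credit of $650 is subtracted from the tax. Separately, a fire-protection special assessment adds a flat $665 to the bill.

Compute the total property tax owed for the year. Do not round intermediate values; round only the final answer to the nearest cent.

$1,283.06

Assessed value = $1,134,894 × 0.17 = $192,931.98
Taxable value = $192,931.98 − $79,000 = $113,931.98
City of Willowmere: $113,931.98 × 0.00673 = $766.7622254
Marlowe Township: $113,931.98 × 0.0044 = $501.300712
Levies subtotal = $1,268.0629374
After credit = $1,268.0629374 − $650 = $618.0629374
Total = $618.0629374 + $665 = $1,283.0629374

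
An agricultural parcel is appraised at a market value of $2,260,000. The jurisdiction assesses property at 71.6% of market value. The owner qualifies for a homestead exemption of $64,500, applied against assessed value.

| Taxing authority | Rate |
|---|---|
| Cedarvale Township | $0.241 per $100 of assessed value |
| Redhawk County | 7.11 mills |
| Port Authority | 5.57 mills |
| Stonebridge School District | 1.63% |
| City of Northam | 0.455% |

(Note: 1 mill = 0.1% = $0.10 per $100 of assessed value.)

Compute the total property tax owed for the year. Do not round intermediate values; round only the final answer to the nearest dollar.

$55,839

Assessed value = $2,260,000 × 0.716 = $1,618,160
Taxable value = $1,618,160 − $64,500 = $1,553,660
Cedarvale Township: $1,553,660 × 0.00241 = $3,744.3206
Redhawk County: $1,553,660 × 0.00711 = $11,046.5226
Port Authority: $1,553,660 × 0.00557 = $8,653.8862
Stonebridge School District: $1,553,660 × 0.0163 = $25,324.658
City of Northam: $1,553,660 × 0.00455 = $7,069.153
Total = $55,838.5404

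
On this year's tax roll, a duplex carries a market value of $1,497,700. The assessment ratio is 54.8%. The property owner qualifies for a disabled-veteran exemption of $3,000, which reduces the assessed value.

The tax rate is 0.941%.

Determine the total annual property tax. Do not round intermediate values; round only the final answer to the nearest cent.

$7,694.93

Assessed value = $1,497,700 × 0.548 = $820,739.6
Taxable value = $820,739.6 − $3,000 = $817,739.6
Tax = $817,739.6 × 0.00941 = $7,694.929636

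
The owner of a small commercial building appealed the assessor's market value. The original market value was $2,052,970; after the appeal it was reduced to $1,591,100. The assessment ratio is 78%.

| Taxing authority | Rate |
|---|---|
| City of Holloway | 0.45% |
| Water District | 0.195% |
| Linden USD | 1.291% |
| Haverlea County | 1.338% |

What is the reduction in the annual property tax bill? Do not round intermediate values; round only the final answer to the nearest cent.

Old assessed value = $2,052,970 × 0.78 = $1,601,316.6
New assessed value = $1,591,100 × 0.78 = $1,241,058
Combined rate = 0.0045 + 0.00195 + 0.01291 + 0.01338 = 0.03274
Old tax = $1,601,316.6 × 0.03274 = $52,427.105484
New tax = $1,241,058 × 0.03274 = $40,632.23892
Reduction = $52,427.105484 − $40,632.23892 = $11,794.866564

$11,794.87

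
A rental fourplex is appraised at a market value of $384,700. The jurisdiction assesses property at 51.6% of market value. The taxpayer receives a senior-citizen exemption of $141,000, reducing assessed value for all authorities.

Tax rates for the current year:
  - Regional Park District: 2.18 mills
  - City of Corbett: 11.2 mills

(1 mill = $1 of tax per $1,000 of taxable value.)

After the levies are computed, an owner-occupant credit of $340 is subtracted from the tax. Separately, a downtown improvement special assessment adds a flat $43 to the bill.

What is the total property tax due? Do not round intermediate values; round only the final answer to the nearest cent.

Assessed value = $384,700 × 0.516 = $198,505.2
Taxable value = $198,505.2 − $141,000 = $57,505.2
Regional Park District: $57,505.2 × 0.00218 = $125.361336
City of Corbett: $57,505.2 × 0.0112 = $644.05824
Levies subtotal = $769.419576
After credit = $769.419576 − $340 = $429.419576
Total = $429.419576 + $43 = $472.419576

$472.42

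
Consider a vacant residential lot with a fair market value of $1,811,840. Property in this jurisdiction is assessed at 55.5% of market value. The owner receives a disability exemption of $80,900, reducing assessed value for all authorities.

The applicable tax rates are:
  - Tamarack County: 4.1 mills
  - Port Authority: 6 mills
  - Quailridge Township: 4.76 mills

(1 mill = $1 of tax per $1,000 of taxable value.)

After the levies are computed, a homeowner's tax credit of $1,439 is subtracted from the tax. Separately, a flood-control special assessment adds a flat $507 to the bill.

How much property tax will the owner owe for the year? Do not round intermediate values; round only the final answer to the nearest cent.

$12,808.61

Assessed value = $1,811,840 × 0.555 = $1,005,571.2
Taxable value = $1,005,571.2 − $80,900 = $924,671.2
Tamarack County: $924,671.2 × 0.0041 = $3,791.15192
Port Authority: $924,671.2 × 0.006 = $5,548.0272
Quailridge Township: $924,671.2 × 0.00476 = $4,401.434912
Levies subtotal = $13,740.614032
After credit = $13,740.614032 − $1,439 = $12,301.614032
Total = $12,301.614032 + $507 = $12,808.614032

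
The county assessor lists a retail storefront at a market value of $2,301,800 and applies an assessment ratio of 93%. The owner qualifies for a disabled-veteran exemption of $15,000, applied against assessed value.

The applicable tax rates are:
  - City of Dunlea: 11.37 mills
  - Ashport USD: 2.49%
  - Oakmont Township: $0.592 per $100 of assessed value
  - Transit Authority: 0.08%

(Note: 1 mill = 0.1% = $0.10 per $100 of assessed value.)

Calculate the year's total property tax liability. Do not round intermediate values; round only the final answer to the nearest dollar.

$91,383

Assessed value = $2,301,800 × 0.93 = $2,140,674
Taxable value = $2,140,674 − $15,000 = $2,125,674
City of Dunlea: $2,125,674 × 0.01137 = $24,168.91338
Ashport USD: $2,125,674 × 0.0249 = $52,929.2826
Oakmont Township: $2,125,674 × 0.00592 = $12,583.99008
Transit Authority: $2,125,674 × 0.0008 = $1,700.5392
Total = $91,382.72526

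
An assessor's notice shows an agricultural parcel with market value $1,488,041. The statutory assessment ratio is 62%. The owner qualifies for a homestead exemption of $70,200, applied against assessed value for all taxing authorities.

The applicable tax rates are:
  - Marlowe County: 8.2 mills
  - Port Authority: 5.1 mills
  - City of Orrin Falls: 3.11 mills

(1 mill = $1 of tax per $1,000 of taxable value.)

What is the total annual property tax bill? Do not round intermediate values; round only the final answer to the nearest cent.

$13,987.64

Assessed value = $1,488,041 × 0.62 = $922,585.42
Taxable value = $922,585.42 − $70,200 = $852,385.42
Marlowe County: $852,385.42 × 0.0082 = $6,989.560444
Port Authority: $852,385.42 × 0.0051 = $4,347.165642
City of Orrin Falls: $852,385.42 × 0.00311 = $2,650.9186562
Total = $6,989.560444 + $4,347.165642 + $2,650.9186562 = $13,987.6447422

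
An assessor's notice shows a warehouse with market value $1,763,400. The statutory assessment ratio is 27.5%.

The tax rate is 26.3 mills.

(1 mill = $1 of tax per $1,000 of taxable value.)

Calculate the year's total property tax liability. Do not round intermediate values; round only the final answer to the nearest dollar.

Assessed value = $1,763,400 × 0.275 = $484,935
Tax = $484,935 × 0.0263 = $12,753.7905

$12,754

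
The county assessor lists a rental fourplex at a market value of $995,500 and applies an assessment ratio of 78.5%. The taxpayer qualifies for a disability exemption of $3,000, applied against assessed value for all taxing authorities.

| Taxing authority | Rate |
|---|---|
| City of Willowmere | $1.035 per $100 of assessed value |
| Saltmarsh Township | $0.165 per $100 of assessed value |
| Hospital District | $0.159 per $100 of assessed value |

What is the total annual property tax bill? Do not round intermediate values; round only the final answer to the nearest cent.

Assessed value = $995,500 × 0.785 = $781,467.5
Taxable value = $781,467.5 − $3,000 = $778,467.5
City of Willowmere: $778,467.5 × 0.01035 = $8,057.138625
Saltmarsh Township: $778,467.5 × 0.00165 = $1,284.471375
Hospital District: $778,467.5 × 0.00159 = $1,237.763325
Total = $8,057.138625 + $1,284.471375 + $1,237.763325 = $10,579.373325

$10,579.37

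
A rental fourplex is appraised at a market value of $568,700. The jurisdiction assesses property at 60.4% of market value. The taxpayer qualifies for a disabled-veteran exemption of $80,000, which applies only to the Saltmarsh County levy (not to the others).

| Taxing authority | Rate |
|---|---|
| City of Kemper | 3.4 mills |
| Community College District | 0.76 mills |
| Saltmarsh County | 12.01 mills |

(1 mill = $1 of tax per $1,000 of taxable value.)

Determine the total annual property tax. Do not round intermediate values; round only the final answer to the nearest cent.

$4,593.51

Assessed value = $568,700 × 0.604 = $343,494.8
City of Kemper: $343,494.8 × 0.0034 = $1,167.88232
Community College District: $343,494.8 × 0.00076 = $261.056048
Saltmarsh County: ($343,494.8 − $80,000) × 0.01201 = $263,494.8 × 0.01201 = $3,164.572548
Total = $4,593.510916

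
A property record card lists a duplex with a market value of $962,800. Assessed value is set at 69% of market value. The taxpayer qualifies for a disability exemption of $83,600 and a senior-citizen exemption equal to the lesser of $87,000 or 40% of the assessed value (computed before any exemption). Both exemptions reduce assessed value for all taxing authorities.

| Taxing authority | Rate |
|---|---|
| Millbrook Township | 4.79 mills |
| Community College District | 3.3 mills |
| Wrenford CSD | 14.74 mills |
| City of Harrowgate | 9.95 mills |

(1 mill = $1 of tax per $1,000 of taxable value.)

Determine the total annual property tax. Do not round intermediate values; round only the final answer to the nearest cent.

$16,184.53

Assessed value = $962,800 × 0.69 = $664,332
Senior-citizen exemption = min($87,000, 40% × $664,332) = min($87,000, $265,732.8) = $87,000 (dollar cap binds)
Taxable value = $664,332 − $83,600 − $87,000 = $493,732
Millbrook Township: $493,732 × 0.00479 = $2,364.97628
Community College District: $493,732 × 0.0033 = $1,629.3156
Wrenford CSD: $493,732 × 0.01474 = $7,277.60968
City of Harrowgate: $493,732 × 0.00995 = $4,912.6334
Total = $16,184.53496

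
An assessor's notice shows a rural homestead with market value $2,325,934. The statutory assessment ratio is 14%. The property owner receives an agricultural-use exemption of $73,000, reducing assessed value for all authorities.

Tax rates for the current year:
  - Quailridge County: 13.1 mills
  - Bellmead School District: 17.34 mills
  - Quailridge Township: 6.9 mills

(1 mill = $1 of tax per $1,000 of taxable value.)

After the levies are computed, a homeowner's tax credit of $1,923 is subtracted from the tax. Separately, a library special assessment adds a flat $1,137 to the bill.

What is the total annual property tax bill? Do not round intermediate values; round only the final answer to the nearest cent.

$8,647.23

Assessed value = $2,325,934 × 0.14 = $325,630.76
Taxable value = $325,630.76 − $73,000 = $252,630.76
Quailridge County: $252,630.76 × 0.0131 = $3,309.462956
Bellmead School District: $252,630.76 × 0.01734 = $4,380.6173784
Quailridge Township: $252,630.76 × 0.0069 = $1,743.152244
Levies subtotal = $9,433.2325784
After credit = $9,433.2325784 − $1,923 = $7,510.2325784
Total = $7,510.2325784 + $1,137 = $8,647.2325784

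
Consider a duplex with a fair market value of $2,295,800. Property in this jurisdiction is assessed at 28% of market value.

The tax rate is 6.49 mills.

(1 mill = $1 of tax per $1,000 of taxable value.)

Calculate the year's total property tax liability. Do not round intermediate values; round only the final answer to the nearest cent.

Assessed value = $2,295,800 × 0.28 = $642,824
Tax = $642,824 × 0.00649 = $4,171.92776

$4,171.93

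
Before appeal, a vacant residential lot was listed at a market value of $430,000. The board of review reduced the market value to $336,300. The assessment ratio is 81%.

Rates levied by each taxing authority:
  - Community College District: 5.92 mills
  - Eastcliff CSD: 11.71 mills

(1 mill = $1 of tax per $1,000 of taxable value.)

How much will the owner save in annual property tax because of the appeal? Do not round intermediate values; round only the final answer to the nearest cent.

Old assessed value = $430,000 × 0.81 = $348,300
New assessed value = $336,300 × 0.81 = $272,403
Combined rate = 0.00592 + 0.01171 = 0.01763
Old tax = $348,300 × 0.01763 = $6,140.529
New tax = $272,403 × 0.01763 = $4,802.46489
Reduction = $6,140.529 − $4,802.46489 = $1,338.06411

$1,338.06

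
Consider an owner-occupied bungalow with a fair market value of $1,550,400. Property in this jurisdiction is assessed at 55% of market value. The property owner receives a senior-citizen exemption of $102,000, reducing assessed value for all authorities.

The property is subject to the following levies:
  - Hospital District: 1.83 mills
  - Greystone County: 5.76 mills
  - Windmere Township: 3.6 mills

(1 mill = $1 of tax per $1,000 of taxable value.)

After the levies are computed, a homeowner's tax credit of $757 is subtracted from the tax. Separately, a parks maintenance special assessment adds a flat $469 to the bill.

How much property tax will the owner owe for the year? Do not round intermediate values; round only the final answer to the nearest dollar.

Assessed value = $1,550,400 × 0.55 = $852,720
Taxable value = $852,720 − $102,000 = $750,720
Hospital District: $750,720 × 0.00183 = $1,373.8176
Greystone County: $750,720 × 0.00576 = $4,324.1472
Windmere Township: $750,720 × 0.0036 = $2,702.592
Levies subtotal = $8,400.5568
After credit = $8,400.5568 − $757 = $7,643.5568
Total = $7,643.5568 + $469 = $8,112.5568

$8,113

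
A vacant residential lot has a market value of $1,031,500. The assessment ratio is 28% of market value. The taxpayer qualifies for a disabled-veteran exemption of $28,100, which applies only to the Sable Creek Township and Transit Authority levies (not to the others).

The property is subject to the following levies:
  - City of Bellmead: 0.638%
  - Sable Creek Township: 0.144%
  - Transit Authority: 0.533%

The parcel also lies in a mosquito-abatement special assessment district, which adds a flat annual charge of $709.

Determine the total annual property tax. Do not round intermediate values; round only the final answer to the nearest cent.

Assessed value = $1,031,500 × 0.28 = $288,820
City of Bellmead: $288,820 × 0.00638 = $1,842.6716
Sable Creek Township: ($288,820 − $28,100) × 0.00144 = $260,720 × 0.00144 = $375.4368
Transit Authority: ($288,820 − $28,100) × 0.00533 = $260,720 × 0.00533 = $1,389.6376
Levies subtotal = $3,607.746
Total = $3,607.746 + $709 = $4,316.746

$4,316.75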